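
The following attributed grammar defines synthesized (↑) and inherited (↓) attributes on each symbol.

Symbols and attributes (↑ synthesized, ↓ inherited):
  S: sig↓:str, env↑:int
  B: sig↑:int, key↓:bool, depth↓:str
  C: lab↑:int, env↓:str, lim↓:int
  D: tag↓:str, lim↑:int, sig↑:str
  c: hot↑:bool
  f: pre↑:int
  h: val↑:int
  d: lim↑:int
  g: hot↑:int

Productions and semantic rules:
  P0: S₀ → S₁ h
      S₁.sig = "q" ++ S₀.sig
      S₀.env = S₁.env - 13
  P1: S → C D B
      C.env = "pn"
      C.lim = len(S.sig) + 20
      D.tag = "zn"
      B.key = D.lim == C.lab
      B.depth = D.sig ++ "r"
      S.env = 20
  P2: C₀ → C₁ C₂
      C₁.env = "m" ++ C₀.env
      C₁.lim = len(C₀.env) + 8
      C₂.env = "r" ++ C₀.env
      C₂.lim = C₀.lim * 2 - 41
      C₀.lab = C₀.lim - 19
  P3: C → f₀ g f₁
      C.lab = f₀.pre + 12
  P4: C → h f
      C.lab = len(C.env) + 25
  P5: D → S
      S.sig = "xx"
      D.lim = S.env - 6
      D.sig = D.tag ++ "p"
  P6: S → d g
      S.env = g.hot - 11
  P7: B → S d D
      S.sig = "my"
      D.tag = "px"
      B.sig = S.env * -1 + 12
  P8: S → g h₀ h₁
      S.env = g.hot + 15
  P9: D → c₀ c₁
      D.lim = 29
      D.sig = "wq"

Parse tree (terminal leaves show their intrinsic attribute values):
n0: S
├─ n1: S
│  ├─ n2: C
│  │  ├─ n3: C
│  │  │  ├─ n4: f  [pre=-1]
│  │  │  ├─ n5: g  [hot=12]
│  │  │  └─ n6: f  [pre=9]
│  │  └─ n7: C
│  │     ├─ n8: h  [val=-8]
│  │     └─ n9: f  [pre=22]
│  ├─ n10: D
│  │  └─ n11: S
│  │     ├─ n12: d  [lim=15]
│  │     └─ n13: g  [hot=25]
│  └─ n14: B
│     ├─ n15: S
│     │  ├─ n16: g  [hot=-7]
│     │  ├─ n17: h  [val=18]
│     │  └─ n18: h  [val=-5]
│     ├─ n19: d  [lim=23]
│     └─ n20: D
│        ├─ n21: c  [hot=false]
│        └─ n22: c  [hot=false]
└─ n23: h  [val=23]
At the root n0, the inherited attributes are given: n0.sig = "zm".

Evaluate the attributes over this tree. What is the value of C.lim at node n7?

5

1. n0.sig = "zm"  [given at root]
2. n1.sig = "qzm"  ["q" ++ S₀.sig]
3. n2.env = "pn"  ["pn"]
4. n2.lim = 23  [len(S.sig) + 20]
5. n3.env = "mpn"  ["m" ++ C₀.env]
6. n3.lim = 10  [len(C₀.env) + 8]
7. n4.pre = -1  [terminal]
8. n5.hot = 12  [terminal]
9. n6.pre = 9  [terminal]
10. n3.lab = 11  [f₀.pre + 12]
11. n7.env = "rpn"  ["r" ++ C₀.env]
12. n7.lim = 5  [C₀.lim * 2 - 41]
13. n8.val = -8  [terminal]
14. n9.pre = 22  [terminal]
15. n7.lab = 28  [len(C.env) + 25]
16. n2.lab = 4  [C₀.lim - 19]
17. n10.tag = "zn"  ["zn"]
18. n11.sig = "xx"  ["xx"]
19. n12.lim = 15  [terminal]
20. n13.hot = 25  [terminal]
21. n11.env = 14  [g.hot - 11]
22. n10.lim = 8  [S.env - 6]
23. n10.sig = "znp"  [D.tag ++ "p"]
24. n14.key = false  [D.lim == C.lab]
25. n14.depth = "znpr"  [D.sig ++ "r"]
26. n15.sig = "my"  ["my"]
27. n16.hot = -7  [terminal]
28. n17.val = 18  [terminal]
29. n18.val = -5  [terminal]
30. n15.env = 8  [g.hot + 15]
31. n19.lim = 23  [terminal]
32. n20.tag = "px"  ["px"]
33. n21.hot = false  [terminal]
34. n22.hot = false  [terminal]
35. n20.lim = 29  [29]
36. n20.sig = "wq"  ["wq"]
37. n14.sig = 4  [S.env * -1 + 12]
38. n1.env = 20  [20]
39. n23.val = 23  [terminal]
40. n0.env = 7  [S₁.env - 13]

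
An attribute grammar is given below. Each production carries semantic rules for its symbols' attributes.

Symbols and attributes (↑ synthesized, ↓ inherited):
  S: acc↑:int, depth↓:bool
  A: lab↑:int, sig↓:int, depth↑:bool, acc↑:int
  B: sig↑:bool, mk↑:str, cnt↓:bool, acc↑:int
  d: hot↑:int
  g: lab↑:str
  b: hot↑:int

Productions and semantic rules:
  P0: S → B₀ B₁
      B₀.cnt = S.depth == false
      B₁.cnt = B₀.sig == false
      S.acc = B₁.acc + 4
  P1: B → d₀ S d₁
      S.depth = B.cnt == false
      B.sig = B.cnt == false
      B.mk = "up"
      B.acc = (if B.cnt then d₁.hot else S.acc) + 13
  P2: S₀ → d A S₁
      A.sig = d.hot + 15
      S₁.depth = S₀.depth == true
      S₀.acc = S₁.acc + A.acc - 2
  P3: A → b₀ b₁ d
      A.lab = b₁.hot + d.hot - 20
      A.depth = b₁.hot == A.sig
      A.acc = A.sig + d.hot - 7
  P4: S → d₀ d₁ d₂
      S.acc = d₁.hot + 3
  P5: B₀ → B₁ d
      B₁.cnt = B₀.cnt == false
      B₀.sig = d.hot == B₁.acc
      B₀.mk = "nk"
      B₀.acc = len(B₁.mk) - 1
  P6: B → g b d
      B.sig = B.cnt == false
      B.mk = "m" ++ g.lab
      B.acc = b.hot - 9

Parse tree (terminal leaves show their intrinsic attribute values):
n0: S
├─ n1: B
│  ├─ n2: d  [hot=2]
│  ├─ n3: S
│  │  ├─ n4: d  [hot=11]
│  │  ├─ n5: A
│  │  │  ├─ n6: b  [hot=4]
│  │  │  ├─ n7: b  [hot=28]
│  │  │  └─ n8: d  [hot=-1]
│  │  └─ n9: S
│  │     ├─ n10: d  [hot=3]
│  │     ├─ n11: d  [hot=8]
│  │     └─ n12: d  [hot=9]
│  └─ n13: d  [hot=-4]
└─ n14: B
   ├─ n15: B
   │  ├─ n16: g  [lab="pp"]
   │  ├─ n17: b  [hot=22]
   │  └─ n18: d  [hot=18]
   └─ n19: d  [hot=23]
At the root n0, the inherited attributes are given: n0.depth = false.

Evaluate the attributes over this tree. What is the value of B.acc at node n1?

1. n0.depth = false  [given at root]
2. n1.cnt = true  [S.depth == false]
3. n2.hot = 2  [terminal]
4. n3.depth = false  [B.cnt == false]
5. n4.hot = 11  [terminal]
6. n5.sig = 26  [d.hot + 15]
7. n6.hot = 4  [terminal]
8. n7.hot = 28  [terminal]
9. n8.hot = -1  [terminal]
10. n5.lab = 7  [b₁.hot + d.hot - 20]
11. n5.depth = false  [b₁.hot == A.sig]
12. n5.acc = 18  [A.sig + d.hot - 7]
13. n9.depth = false  [S₀.depth == true]
14. n10.hot = 3  [terminal]
15. n11.hot = 8  [terminal]
16. n12.hot = 9  [terminal]
17. n9.acc = 11  [d₁.hot + 3]
18. n3.acc = 27  [S₁.acc + A.acc - 2]
19. n13.hot = -4  [terminal]
20. n1.sig = false  [B.cnt == false]
21. n1.mk = "up"  ["up"]
22. n1.acc = 9  [(if B.cnt then d₁.hot else S.acc) + 13]
23. n14.cnt = true  [B₀.sig == false]
24. n15.cnt = false  [B₀.cnt == false]
25. n16.lab = "pp"  [terminal]
26. n17.hot = 22  [terminal]
27. n18.hot = 18  [terminal]
28. n15.sig = true  [B.cnt == false]
29. n15.mk = "mpp"  ["m" ++ g.lab]
30. n15.acc = 13  [b.hot - 9]
31. n19.hot = 23  [terminal]
32. n14.sig = false  [d.hot == B₁.acc]
33. n14.mk = "nk"  ["nk"]
34. n14.acc = 2  [len(B₁.mk) - 1]
35. n0.acc = 6  [B₁.acc + 4]

9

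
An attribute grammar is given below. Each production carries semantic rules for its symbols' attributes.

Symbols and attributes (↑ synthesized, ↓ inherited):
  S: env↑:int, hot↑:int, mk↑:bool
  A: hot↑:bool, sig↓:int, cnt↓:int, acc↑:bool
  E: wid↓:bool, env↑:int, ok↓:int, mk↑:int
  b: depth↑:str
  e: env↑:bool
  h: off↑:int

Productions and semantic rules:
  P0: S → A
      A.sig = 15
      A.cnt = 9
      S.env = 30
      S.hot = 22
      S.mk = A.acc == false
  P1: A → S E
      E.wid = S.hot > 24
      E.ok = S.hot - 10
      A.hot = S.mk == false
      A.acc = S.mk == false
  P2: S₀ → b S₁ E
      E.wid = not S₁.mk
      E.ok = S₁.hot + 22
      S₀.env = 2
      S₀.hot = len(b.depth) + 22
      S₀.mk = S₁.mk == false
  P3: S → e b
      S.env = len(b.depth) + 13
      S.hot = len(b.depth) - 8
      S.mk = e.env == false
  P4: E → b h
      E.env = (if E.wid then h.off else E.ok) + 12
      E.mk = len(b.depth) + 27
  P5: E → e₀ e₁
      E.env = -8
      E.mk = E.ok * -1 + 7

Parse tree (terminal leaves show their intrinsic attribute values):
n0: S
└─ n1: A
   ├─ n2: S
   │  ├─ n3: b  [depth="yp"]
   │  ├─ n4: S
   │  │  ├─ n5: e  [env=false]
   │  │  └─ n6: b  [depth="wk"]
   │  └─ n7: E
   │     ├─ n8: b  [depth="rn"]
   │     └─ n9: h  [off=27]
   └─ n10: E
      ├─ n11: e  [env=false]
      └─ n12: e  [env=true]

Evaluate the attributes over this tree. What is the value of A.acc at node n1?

1. n1.sig = 15  [15]
2. n1.cnt = 9  [9]
3. n3.depth = "yp"  [terminal]
4. n5.env = false  [terminal]
5. n6.depth = "wk"  [terminal]
6. n4.env = 15  [len(b.depth) + 13]
7. n4.hot = -6  [len(b.depth) - 8]
8. n4.mk = true  [e.env == false]
9. n7.wid = false  [not S₁.mk]
10. n7.ok = 16  [S₁.hot + 22]
11. n8.depth = "rn"  [terminal]
12. n9.off = 27  [terminal]
13. n7.env = 28  [(if E.wid then h.off else E.ok) + 12]
14. n7.mk = 29  [len(b.depth) + 27]
15. n2.env = 2  [2]
16. n2.hot = 24  [len(b.depth) + 22]
17. n2.mk = false  [S₁.mk == false]
18. n10.wid = false  [S.hot > 24]
19. n10.ok = 14  [S.hot - 10]
20. n11.env = false  [terminal]
21. n12.env = true  [terminal]
22. n10.env = -8  [-8]
23. n10.mk = -7  [E.ok * -1 + 7]
24. n1.hot = true  [S.mk == false]
25. n1.acc = true  [S.mk == false]
26. n0.env = 30  [30]
27. n0.hot = 22  [22]
28. n0.mk = false  [A.acc == false]

true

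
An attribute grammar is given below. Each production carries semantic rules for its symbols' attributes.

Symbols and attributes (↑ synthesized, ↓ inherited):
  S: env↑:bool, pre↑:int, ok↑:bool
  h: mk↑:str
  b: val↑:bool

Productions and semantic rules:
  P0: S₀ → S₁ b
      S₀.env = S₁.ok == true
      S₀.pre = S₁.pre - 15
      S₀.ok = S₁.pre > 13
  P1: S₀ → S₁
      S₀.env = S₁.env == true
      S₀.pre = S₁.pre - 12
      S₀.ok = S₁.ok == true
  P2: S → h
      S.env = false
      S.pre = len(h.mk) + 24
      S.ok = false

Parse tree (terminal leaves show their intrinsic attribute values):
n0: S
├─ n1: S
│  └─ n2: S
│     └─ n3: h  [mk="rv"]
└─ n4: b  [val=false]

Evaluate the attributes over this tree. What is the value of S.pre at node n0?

-1

1. n3.mk = "rv"  [terminal]
2. n2.env = false  [false]
3. n2.pre = 26  [len(h.mk) + 24]
4. n2.ok = false  [false]
5. n1.env = false  [S₁.env == true]
6. n1.pre = 14  [S₁.pre - 12]
7. n1.ok = false  [S₁.ok == true]
8. n4.val = false  [terminal]
9. n0.env = false  [S₁.ok == true]
10. n0.pre = -1  [S₁.pre - 15]
11. n0.ok = true  [S₁.pre > 13]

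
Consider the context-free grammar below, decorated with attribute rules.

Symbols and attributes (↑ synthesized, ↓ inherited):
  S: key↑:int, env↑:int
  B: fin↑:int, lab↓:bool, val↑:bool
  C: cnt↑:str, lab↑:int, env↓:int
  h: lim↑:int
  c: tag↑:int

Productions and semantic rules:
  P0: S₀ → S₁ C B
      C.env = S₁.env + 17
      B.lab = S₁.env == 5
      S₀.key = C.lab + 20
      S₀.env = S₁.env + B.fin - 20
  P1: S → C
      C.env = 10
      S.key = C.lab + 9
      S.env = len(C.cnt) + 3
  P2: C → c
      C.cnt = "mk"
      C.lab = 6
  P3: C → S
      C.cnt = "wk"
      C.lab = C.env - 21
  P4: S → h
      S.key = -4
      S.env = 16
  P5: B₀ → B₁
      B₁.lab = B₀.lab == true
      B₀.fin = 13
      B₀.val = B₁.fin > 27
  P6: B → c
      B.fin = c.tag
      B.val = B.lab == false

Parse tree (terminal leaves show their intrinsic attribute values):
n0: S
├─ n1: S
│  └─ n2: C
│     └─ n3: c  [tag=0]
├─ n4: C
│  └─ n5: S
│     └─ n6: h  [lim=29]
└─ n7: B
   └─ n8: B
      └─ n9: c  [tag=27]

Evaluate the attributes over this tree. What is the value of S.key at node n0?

21

1. n2.env = 10  [10]
2. n3.tag = 0  [terminal]
3. n2.cnt = "mk"  ["mk"]
4. n2.lab = 6  [6]
5. n1.key = 15  [C.lab + 9]
6. n1.env = 5  [len(C.cnt) + 3]
7. n4.env = 22  [S₁.env + 17]
8. n6.lim = 29  [terminal]
9. n5.key = -4  [-4]
10. n5.env = 16  [16]
11. n4.cnt = "wk"  ["wk"]
12. n4.lab = 1  [C.env - 21]
13. n7.lab = true  [S₁.env == 5]
14. n8.lab = true  [B₀.lab == true]
15. n9.tag = 27  [terminal]
16. n8.fin = 27  [c.tag]
17. n8.val = false  [B.lab == false]
18. n7.fin = 13  [13]
19. n7.val = false  [B₁.fin > 27]
20. n0.key = 21  [C.lab + 20]
21. n0.env = -2  [S₁.env + B.fin - 20]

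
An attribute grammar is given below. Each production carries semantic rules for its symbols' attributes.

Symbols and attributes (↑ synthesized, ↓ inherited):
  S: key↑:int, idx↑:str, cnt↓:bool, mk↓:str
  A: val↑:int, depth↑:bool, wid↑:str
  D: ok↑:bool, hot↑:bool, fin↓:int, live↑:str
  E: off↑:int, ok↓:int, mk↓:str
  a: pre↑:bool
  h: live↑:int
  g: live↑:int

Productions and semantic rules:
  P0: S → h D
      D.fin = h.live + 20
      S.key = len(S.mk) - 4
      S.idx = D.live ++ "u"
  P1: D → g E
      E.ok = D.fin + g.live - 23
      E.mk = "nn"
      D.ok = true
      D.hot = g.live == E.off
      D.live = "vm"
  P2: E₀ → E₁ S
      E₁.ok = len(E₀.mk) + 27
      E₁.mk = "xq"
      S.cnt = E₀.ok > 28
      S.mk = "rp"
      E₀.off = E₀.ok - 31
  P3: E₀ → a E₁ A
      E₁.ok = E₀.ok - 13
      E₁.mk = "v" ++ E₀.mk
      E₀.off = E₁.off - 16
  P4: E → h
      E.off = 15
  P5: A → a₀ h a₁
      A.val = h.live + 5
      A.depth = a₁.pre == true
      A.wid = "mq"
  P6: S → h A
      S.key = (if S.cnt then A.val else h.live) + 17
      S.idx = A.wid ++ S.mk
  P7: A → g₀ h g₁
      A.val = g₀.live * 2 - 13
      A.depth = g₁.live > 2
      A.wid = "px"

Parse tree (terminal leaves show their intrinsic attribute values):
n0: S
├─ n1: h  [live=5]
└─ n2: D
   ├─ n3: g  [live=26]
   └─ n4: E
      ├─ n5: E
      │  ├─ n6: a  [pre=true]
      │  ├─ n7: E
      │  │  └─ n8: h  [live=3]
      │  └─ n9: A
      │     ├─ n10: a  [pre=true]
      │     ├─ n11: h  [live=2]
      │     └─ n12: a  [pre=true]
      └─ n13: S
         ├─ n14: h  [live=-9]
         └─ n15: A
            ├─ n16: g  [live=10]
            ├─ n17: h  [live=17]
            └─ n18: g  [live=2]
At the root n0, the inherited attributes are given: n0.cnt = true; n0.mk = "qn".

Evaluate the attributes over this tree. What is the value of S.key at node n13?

8

1. n0.cnt = true  [given at root]
2. n0.mk = "qn"  [given at root]
3. n1.live = 5  [terminal]
4. n2.fin = 25  [h.live + 20]
5. n3.live = 26  [terminal]
6. n4.ok = 28  [D.fin + g.live - 23]
7. n4.mk = "nn"  ["nn"]
8. n5.ok = 29  [len(E₀.mk) + 27]
9. n5.mk = "xq"  ["xq"]
10. n6.pre = true  [terminal]
11. n7.ok = 16  [E₀.ok - 13]
12. n7.mk = "vxq"  ["v" ++ E₀.mk]
13. n8.live = 3  [terminal]
14. n7.off = 15  [15]
15. n10.pre = true  [terminal]
16. n11.live = 2  [terminal]
17. n12.pre = true  [terminal]
18. n9.val = 7  [h.live + 5]
19. n9.depth = true  [a₁.pre == true]
20. n9.wid = "mq"  ["mq"]
21. n5.off = -1  [E₁.off - 16]
22. n13.cnt = false  [E₀.ok > 28]
23. n13.mk = "rp"  ["rp"]
24. n14.live = -9  [terminal]
25. n16.live = 10  [terminal]
26. n17.live = 17  [terminal]
27. n18.live = 2  [terminal]
28. n15.val = 7  [g₀.live * 2 - 13]
29. n15.depth = false  [g₁.live > 2]
30. n15.wid = "px"  ["px"]
31. n13.key = 8  [(if S.cnt then A.val else h.live) + 17]
32. n13.idx = "pxrp"  [A.wid ++ S.mk]
33. n4.off = -3  [E₀.ok - 31]
34. n2.ok = true  [true]
35. n2.hot = false  [g.live == E.off]
36. n2.live = "vm"  ["vm"]
37. n0.key = -2  [len(S.mk) - 4]
38. n0.idx = "vmu"  [D.live ++ "u"]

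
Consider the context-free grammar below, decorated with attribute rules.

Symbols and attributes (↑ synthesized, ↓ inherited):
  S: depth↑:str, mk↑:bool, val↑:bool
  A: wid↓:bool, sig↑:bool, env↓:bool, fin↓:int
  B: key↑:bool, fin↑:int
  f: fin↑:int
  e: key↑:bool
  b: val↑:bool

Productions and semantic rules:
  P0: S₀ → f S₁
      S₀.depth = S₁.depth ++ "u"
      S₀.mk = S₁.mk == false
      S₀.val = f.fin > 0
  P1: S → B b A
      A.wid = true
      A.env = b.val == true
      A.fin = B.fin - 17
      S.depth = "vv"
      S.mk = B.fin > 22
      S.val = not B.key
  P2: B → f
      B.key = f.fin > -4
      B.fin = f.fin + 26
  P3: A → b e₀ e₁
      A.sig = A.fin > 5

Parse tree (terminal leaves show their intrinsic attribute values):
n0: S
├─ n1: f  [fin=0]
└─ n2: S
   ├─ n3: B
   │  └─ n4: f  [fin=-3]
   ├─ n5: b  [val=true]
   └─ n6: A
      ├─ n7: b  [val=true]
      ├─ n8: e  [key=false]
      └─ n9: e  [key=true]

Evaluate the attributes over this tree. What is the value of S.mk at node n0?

false

1. n1.fin = 0  [terminal]
2. n4.fin = -3  [terminal]
3. n3.key = true  [f.fin > -4]
4. n3.fin = 23  [f.fin + 26]
5. n5.val = true  [terminal]
6. n6.wid = true  [true]
7. n6.env = true  [b.val == true]
8. n6.fin = 6  [B.fin - 17]
9. n7.val = true  [terminal]
10. n8.key = false  [terminal]
11. n9.key = true  [terminal]
12. n6.sig = true  [A.fin > 5]
13. n2.depth = "vv"  ["vv"]
14. n2.mk = true  [B.fin > 22]
15. n2.val = false  [not B.key]
16. n0.depth = "vvu"  [S₁.depth ++ "u"]
17. n0.mk = false  [S₁.mk == false]
18. n0.val = false  [f.fin > 0]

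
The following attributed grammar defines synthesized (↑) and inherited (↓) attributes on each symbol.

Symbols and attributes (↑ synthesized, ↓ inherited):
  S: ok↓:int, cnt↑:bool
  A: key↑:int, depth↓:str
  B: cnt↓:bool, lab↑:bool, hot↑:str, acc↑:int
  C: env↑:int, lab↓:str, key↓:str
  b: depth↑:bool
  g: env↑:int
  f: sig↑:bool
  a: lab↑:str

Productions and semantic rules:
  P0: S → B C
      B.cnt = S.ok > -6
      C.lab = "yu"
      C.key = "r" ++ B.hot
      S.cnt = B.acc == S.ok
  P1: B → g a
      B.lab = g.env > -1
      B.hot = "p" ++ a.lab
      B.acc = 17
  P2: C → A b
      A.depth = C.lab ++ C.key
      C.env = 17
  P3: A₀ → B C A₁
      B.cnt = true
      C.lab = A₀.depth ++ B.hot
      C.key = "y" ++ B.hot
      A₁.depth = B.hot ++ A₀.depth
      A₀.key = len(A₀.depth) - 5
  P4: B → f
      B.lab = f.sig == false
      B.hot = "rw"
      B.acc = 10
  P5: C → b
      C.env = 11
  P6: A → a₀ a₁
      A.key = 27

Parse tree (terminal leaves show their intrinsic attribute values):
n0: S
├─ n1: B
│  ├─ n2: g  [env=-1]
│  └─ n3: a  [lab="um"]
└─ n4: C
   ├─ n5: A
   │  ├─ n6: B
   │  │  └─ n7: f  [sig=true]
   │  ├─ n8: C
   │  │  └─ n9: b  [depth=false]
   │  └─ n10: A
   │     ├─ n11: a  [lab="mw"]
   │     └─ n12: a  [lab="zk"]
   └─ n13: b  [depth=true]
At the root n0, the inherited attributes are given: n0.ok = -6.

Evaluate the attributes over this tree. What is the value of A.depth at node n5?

"yurpum"

1. n0.ok = -6  [given at root]
2. n1.cnt = false  [S.ok > -6]
3. n2.env = -1  [terminal]
4. n3.lab = "um"  [terminal]
5. n1.lab = false  [g.env > -1]
6. n1.hot = "pum"  ["p" ++ a.lab]
7. n1.acc = 17  [17]
8. n4.lab = "yu"  ["yu"]
9. n4.key = "rpum"  ["r" ++ B.hot]
10. n5.depth = "yurpum"  [C.lab ++ C.key]
11. n6.cnt = true  [true]
12. n7.sig = true  [terminal]
13. n6.lab = false  [f.sig == false]
14. n6.hot = "rw"  ["rw"]
15. n6.acc = 10  [10]
16. n8.lab = "yurpumrw"  [A₀.depth ++ B.hot]
17. n8.key = "yrw"  ["y" ++ B.hot]
18. n9.depth = false  [terminal]
19. n8.env = 11  [11]
20. n10.depth = "rwyurpum"  [B.hot ++ A₀.depth]
21. n11.lab = "mw"  [terminal]
22. n12.lab = "zk"  [terminal]
23. n10.key = 27  [27]
24. n5.key = 1  [len(A₀.depth) - 5]
25. n13.depth = true  [terminal]
26. n4.env = 17  [17]
27. n0.cnt = false  [B.acc == S.ok]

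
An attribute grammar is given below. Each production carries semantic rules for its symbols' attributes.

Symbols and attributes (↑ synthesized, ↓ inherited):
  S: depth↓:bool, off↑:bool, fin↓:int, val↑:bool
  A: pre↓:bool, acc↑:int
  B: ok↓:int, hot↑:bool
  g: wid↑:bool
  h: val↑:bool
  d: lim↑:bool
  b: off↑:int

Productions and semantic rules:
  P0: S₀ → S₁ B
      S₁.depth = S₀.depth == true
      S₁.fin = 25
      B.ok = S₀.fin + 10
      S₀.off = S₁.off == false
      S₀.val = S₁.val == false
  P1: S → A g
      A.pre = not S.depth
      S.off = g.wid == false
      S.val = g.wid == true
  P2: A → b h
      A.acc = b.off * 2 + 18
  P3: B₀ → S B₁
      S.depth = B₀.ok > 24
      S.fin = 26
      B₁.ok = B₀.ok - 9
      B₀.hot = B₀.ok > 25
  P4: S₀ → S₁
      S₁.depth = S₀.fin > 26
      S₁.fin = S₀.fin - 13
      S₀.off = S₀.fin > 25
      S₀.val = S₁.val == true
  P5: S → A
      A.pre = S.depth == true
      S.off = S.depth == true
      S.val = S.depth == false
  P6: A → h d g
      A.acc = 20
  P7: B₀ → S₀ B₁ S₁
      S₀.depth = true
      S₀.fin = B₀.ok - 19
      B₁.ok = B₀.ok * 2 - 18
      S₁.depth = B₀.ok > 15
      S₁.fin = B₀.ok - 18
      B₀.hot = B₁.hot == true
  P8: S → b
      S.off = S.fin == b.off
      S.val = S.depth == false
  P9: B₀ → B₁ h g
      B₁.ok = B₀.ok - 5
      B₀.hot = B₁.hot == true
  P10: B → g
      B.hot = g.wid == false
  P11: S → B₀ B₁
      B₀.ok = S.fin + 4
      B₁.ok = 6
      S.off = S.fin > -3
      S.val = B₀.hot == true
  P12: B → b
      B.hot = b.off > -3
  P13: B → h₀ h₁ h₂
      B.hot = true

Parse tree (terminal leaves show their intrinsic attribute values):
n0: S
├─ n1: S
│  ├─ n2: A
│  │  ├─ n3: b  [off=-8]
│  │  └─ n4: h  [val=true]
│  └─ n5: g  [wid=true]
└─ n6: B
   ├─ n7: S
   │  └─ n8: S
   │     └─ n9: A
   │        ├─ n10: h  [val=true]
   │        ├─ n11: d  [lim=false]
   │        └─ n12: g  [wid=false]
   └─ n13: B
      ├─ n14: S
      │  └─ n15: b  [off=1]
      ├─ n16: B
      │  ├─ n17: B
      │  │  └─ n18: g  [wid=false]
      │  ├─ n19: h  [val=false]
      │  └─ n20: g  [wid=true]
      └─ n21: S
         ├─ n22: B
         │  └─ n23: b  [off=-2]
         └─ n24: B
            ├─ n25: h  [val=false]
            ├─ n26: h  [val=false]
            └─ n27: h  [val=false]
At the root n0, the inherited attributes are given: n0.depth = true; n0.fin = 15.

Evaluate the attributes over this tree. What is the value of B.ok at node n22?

1. n0.depth = true  [given at root]
2. n0.fin = 15  [given at root]
3. n1.depth = true  [S₀.depth == true]
4. n1.fin = 25  [25]
5. n2.pre = false  [not S.depth]
6. n3.off = -8  [terminal]
7. n4.val = true  [terminal]
8. n2.acc = 2  [b.off * 2 + 18]
9. n5.wid = true  [terminal]
10. n1.off = false  [g.wid == false]
11. n1.val = true  [g.wid == true]
12. n6.ok = 25  [S₀.fin + 10]
13. n7.depth = true  [B₀.ok > 24]
14. n7.fin = 26  [26]
15. n8.depth = false  [S₀.fin > 26]
16. n8.fin = 13  [S₀.fin - 13]
17. n9.pre = false  [S.depth == true]
18. n10.val = true  [terminal]
19. n11.lim = false  [terminal]
20. n12.wid = false  [terminal]
21. n9.acc = 20  [20]
22. n8.off = false  [S.depth == true]
23. n8.val = true  [S.depth == false]
24. n7.off = true  [S₀.fin > 25]
25. n7.val = true  [S₁.val == true]
26. n13.ok = 16  [B₀.ok - 9]
27. n14.depth = true  [true]
28. n14.fin = -3  [B₀.ok - 19]
29. n15.off = 1  [terminal]
30. n14.off = false  [S.fin == b.off]
31. n14.val = false  [S.depth == false]
32. n16.ok = 14  [B₀.ok * 2 - 18]
33. n17.ok = 9  [B₀.ok - 5]
34. n18.wid = false  [terminal]
35. n17.hot = true  [g.wid == false]
36. n19.val = false  [terminal]
37. n20.wid = true  [terminal]
38. n16.hot = true  [B₁.hot == true]
39. n21.depth = true  [B₀.ok > 15]
40. n21.fin = -2  [B₀.ok - 18]
41. n22.ok = 2  [S.fin + 4]
42. n23.off = -2  [terminal]
43. n22.hot = true  [b.off > -3]
44. n24.ok = 6  [6]
45. n25.val = false  [terminal]
46. n26.val = false  [terminal]
47. n27.val = false  [terminal]
48. n24.hot = true  [true]
49. n21.off = true  [S.fin > -3]
50. n21.val = true  [B₀.hot == true]
51. n13.hot = true  [B₁.hot == true]
52. n6.hot = false  [B₀.ok > 25]
53. n0.off = true  [S₁.off == false]
54. n0.val = false  [S₁.val == false]

2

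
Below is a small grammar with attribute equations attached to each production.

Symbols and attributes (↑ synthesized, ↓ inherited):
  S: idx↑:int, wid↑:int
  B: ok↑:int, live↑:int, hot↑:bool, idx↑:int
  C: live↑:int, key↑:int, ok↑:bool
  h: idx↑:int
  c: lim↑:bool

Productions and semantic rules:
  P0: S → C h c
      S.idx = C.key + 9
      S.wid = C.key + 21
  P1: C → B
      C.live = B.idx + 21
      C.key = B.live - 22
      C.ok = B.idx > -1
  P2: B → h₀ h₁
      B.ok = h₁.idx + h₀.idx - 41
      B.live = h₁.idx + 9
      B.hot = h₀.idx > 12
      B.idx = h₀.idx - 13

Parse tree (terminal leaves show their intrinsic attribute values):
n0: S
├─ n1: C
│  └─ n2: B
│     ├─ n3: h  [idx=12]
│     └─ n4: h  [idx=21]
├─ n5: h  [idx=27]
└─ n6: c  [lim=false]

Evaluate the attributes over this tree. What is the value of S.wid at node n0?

1. n3.idx = 12  [terminal]
2. n4.idx = 21  [terminal]
3. n2.ok = -8  [h₁.idx + h₀.idx - 41]
4. n2.live = 30  [h₁.idx + 9]
5. n2.hot = false  [h₀.idx > 12]
6. n2.idx = -1  [h₀.idx - 13]
7. n1.live = 20  [B.idx + 21]
8. n1.key = 8  [B.live - 22]
9. n1.ok = false  [B.idx > -1]
10. n5.idx = 27  [terminal]
11. n6.lim = false  [terminal]
12. n0.idx = 17  [C.key + 9]
13. n0.wid = 29  [C.key + 21]

29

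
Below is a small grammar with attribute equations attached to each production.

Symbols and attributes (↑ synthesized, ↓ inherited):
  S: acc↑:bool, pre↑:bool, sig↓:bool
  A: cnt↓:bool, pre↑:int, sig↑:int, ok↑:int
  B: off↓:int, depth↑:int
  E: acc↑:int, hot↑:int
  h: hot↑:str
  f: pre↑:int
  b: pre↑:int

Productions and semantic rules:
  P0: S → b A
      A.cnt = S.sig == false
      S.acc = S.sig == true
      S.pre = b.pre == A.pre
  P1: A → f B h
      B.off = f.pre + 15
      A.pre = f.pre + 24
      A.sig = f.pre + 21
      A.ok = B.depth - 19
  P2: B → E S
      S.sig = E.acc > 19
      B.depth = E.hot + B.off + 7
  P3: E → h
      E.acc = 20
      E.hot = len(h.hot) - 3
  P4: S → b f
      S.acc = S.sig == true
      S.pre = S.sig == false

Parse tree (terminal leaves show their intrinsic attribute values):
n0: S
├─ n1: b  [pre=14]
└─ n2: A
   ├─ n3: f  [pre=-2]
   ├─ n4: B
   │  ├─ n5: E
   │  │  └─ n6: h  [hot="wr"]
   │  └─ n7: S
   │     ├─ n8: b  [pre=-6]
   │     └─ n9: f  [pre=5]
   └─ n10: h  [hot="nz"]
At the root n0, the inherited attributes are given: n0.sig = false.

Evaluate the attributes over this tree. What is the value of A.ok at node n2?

0

1. n0.sig = false  [given at root]
2. n1.pre = 14  [terminal]
3. n2.cnt = true  [S.sig == false]
4. n3.pre = -2  [terminal]
5. n4.off = 13  [f.pre + 15]
6. n6.hot = "wr"  [terminal]
7. n5.acc = 20  [20]
8. n5.hot = -1  [len(h.hot) - 3]
9. n7.sig = true  [E.acc > 19]
10. n8.pre = -6  [terminal]
11. n9.pre = 5  [terminal]
12. n7.acc = true  [S.sig == true]
13. n7.pre = false  [S.sig == false]
14. n4.depth = 19  [E.hot + B.off + 7]
15. n10.hot = "nz"  [terminal]
16. n2.pre = 22  [f.pre + 24]
17. n2.sig = 19  [f.pre + 21]
18. n2.ok = 0  [B.depth - 19]
19. n0.acc = false  [S.sig == true]
20. n0.pre = false  [b.pre == A.pre]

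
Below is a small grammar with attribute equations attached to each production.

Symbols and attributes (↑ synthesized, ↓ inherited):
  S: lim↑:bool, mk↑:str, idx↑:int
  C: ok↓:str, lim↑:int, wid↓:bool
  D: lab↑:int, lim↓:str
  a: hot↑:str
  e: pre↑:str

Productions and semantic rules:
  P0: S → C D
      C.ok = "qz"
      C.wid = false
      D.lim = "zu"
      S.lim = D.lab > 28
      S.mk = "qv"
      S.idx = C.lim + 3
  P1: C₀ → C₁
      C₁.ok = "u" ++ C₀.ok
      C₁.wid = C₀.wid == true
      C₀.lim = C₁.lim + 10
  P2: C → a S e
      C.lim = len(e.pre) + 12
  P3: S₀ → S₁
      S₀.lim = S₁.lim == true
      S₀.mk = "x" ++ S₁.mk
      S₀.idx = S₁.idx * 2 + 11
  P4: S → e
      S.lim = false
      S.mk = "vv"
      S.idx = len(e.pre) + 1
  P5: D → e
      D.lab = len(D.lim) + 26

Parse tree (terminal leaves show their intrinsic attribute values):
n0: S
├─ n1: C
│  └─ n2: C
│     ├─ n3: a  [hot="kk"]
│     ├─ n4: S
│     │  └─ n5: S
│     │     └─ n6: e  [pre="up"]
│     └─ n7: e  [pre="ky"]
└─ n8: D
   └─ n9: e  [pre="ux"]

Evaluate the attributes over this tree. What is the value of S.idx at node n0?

27

1. n1.ok = "qz"  ["qz"]
2. n1.wid = false  [false]
3. n2.ok = "uqz"  ["u" ++ C₀.ok]
4. n2.wid = false  [C₀.wid == true]
5. n3.hot = "kk"  [terminal]
6. n6.pre = "up"  [terminal]
7. n5.lim = false  [false]
8. n5.mk = "vv"  ["vv"]
9. n5.idx = 3  [len(e.pre) + 1]
10. n4.lim = false  [S₁.lim == true]
11. n4.mk = "xvv"  ["x" ++ S₁.mk]
12. n4.idx = 17  [S₁.idx * 2 + 11]
13. n7.pre = "ky"  [terminal]
14. n2.lim = 14  [len(e.pre) + 12]
15. n1.lim = 24  [C₁.lim + 10]
16. n8.lim = "zu"  ["zu"]
17. n9.pre = "ux"  [terminal]
18. n8.lab = 28  [len(D.lim) + 26]
19. n0.lim = false  [D.lab > 28]
20. n0.mk = "qv"  ["qv"]
21. n0.idx = 27  [C.lim + 3]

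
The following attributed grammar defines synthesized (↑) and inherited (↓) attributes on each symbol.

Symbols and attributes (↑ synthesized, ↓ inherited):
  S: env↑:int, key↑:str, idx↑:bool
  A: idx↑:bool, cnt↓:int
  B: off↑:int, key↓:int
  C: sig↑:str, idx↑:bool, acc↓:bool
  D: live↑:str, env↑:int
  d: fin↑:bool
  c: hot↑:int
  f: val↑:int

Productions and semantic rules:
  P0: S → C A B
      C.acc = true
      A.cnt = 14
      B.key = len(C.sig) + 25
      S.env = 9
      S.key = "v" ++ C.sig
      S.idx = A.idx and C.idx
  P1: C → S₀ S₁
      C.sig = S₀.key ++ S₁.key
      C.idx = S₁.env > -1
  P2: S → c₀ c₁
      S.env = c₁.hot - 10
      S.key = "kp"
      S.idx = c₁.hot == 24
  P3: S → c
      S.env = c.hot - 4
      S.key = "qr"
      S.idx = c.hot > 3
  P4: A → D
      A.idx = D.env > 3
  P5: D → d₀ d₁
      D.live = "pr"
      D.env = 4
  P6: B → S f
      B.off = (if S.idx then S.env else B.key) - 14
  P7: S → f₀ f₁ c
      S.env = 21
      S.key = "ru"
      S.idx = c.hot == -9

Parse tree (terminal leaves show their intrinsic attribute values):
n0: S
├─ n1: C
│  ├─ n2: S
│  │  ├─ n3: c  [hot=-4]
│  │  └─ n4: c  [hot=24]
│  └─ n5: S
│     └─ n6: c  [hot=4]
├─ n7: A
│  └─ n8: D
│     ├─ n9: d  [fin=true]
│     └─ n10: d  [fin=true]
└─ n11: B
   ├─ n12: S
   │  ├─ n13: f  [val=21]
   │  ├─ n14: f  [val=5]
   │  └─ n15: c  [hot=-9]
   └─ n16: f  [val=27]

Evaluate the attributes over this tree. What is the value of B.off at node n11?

7

1. n1.acc = true  [true]
2. n3.hot = -4  [terminal]
3. n4.hot = 24  [terminal]
4. n2.env = 14  [c₁.hot - 10]
5. n2.key = "kp"  ["kp"]
6. n2.idx = true  [c₁.hot == 24]
7. n6.hot = 4  [terminal]
8. n5.env = 0  [c.hot - 4]
9. n5.key = "qr"  ["qr"]
10. n5.idx = true  [c.hot > 3]
11. n1.sig = "kpqr"  [S₀.key ++ S₁.key]
12. n1.idx = true  [S₁.env > -1]
13. n7.cnt = 14  [14]
14. n9.fin = true  [terminal]
15. n10.fin = true  [terminal]
16. n8.live = "pr"  ["pr"]
17. n8.env = 4  [4]
18. n7.idx = true  [D.env > 3]
19. n11.key = 29  [len(C.sig) + 25]
20. n13.val = 21  [terminal]
21. n14.val = 5  [terminal]
22. n15.hot = -9  [terminal]
23. n12.env = 21  [21]
24. n12.key = "ru"  ["ru"]
25. n12.idx = true  [c.hot == -9]
26. n16.val = 27  [terminal]
27. n11.off = 7  [(if S.idx then S.env else B.key) - 14]
28. n0.env = 9  [9]
29. n0.key = "vkpqr"  ["v" ++ C.sig]
30. n0.idx = true  [A.idx and C.idx]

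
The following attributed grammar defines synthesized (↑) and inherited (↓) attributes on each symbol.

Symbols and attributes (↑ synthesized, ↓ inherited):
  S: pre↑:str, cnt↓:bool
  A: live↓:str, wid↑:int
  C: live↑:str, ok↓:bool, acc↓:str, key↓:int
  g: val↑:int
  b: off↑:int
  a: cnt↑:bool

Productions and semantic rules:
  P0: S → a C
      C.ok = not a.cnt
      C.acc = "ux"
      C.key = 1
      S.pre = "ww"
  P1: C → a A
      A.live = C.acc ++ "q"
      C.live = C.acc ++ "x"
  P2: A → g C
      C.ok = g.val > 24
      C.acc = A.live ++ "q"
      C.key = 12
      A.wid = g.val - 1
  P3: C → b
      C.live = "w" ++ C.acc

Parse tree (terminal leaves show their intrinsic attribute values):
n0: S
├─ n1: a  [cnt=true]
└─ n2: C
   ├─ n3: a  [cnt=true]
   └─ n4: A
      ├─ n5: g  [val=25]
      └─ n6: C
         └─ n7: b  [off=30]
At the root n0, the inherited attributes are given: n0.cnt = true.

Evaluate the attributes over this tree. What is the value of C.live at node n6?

"wuxqq"

1. n0.cnt = true  [given at root]
2. n1.cnt = true  [terminal]
3. n2.ok = false  [not a.cnt]
4. n2.acc = "ux"  ["ux"]
5. n2.key = 1  [1]
6. n3.cnt = true  [terminal]
7. n4.live = "uxq"  [C.acc ++ "q"]
8. n5.val = 25  [terminal]
9. n6.ok = true  [g.val > 24]
10. n6.acc = "uxqq"  [A.live ++ "q"]
11. n6.key = 12  [12]
12. n7.off = 30  [terminal]
13. n6.live = "wuxqq"  ["w" ++ C.acc]
14. n4.wid = 24  [g.val - 1]
15. n2.live = "uxx"  [C.acc ++ "x"]
16. n0.pre = "ww"  ["ww"]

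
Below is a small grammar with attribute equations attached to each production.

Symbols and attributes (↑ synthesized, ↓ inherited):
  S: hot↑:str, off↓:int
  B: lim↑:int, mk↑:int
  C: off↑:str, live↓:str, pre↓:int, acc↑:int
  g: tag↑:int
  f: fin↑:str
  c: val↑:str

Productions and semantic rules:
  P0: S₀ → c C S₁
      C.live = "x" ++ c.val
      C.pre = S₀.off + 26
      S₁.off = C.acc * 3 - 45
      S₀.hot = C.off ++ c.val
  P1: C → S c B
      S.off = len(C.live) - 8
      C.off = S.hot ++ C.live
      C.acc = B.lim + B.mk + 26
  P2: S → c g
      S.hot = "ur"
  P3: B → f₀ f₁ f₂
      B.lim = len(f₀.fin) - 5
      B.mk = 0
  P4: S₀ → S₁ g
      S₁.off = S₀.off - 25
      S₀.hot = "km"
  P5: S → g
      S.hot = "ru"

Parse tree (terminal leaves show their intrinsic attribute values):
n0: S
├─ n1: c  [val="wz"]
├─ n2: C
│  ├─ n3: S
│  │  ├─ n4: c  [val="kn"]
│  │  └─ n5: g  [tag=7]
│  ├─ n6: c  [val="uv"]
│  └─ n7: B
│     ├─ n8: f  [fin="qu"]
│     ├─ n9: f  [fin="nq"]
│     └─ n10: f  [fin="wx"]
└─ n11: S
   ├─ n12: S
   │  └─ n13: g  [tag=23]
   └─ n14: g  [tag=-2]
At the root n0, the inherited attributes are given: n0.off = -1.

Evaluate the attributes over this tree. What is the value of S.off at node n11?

1. n0.off = -1  [given at root]
2. n1.val = "wz"  [terminal]
3. n2.live = "xwz"  ["x" ++ c.val]
4. n2.pre = 25  [S₀.off + 26]
5. n3.off = -5  [len(C.live) - 8]
6. n4.val = "kn"  [terminal]
7. n5.tag = 7  [terminal]
8. n3.hot = "ur"  ["ur"]
9. n6.val = "uv"  [terminal]
10. n8.fin = "qu"  [terminal]
11. n9.fin = "nq"  [terminal]
12. n10.fin = "wx"  [terminal]
13. n7.lim = -3  [len(f₀.fin) - 5]
14. n7.mk = 0  [0]
15. n2.off = "urxwz"  [S.hot ++ C.live]
16. n2.acc = 23  [B.lim + B.mk + 26]
17. n11.off = 24  [C.acc * 3 - 45]
18. n12.off = -1  [S₀.off - 25]
19. n13.tag = 23  [terminal]
20. n12.hot = "ru"  ["ru"]
21. n14.tag = -2  [terminal]
22. n11.hot = "km"  ["km"]
23. n0.hot = "urxwzwz"  [C.off ++ c.val]

24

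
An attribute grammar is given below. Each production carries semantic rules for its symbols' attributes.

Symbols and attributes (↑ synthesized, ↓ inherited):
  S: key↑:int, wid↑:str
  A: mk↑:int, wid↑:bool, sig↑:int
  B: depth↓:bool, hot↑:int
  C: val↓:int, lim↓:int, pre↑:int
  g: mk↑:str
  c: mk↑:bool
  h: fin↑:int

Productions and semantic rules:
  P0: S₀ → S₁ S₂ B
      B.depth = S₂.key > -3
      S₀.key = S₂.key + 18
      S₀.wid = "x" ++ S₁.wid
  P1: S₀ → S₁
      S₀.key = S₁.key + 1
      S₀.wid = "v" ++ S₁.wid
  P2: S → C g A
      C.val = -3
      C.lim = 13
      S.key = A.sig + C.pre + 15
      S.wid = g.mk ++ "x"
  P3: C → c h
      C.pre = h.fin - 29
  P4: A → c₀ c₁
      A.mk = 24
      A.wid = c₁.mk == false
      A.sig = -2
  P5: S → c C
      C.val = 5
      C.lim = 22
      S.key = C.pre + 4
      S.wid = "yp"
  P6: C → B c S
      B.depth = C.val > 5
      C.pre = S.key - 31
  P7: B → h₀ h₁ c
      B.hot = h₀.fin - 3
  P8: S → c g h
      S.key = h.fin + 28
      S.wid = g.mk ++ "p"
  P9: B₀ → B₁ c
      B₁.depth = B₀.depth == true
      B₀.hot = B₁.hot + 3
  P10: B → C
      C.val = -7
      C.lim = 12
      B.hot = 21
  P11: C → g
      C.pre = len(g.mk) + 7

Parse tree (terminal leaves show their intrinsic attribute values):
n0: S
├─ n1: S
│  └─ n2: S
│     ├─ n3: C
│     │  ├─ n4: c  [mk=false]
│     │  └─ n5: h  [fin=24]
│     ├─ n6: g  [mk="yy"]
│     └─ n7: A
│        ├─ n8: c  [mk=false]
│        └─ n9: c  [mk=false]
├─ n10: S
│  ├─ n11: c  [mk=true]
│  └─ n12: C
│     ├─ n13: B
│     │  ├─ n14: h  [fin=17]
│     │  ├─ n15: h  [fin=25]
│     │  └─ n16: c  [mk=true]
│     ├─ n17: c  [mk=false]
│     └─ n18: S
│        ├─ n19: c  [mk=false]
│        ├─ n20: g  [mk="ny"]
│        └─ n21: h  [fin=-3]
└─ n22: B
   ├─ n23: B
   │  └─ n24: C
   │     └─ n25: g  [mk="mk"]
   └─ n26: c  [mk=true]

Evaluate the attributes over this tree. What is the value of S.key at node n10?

1. n3.val = -3  [-3]
2. n3.lim = 13  [13]
3. n4.mk = false  [terminal]
4. n5.fin = 24  [terminal]
5. n3.pre = -5  [h.fin - 29]
6. n6.mk = "yy"  [terminal]
7. n8.mk = false  [terminal]
8. n9.mk = false  [terminal]
9. n7.mk = 24  [24]
10. n7.wid = true  [c₁.mk == false]
11. n7.sig = -2  [-2]
12. n2.key = 8  [A.sig + C.pre + 15]
13. n2.wid = "yyx"  [g.mk ++ "x"]
14. n1.key = 9  [S₁.key + 1]
15. n1.wid = "vyyx"  ["v" ++ S₁.wid]
16. n11.mk = true  [terminal]
17. n12.val = 5  [5]
18. n12.lim = 22  [22]
19. n13.depth = false  [C.val > 5]
20. n14.fin = 17  [terminal]
21. n15.fin = 25  [terminal]
22. n16.mk = true  [terminal]
23. n13.hot = 14  [h₀.fin - 3]
24. n17.mk = false  [terminal]
25. n19.mk = false  [terminal]
26. n20.mk = "ny"  [terminal]
27. n21.fin = -3  [terminal]
28. n18.key = 25  [h.fin + 28]
29. n18.wid = "nyp"  [g.mk ++ "p"]
30. n12.pre = -6  [S.key - 31]
31. n10.key = -2  [C.pre + 4]
32. n10.wid = "yp"  ["yp"]
33. n22.depth = true  [S₂.key > -3]
34. n23.depth = true  [B₀.depth == true]
35. n24.val = -7  [-7]
36. n24.lim = 12  [12]
37. n25.mk = "mk"  [terminal]
38. n24.pre = 9  [len(g.mk) + 7]
39. n23.hot = 21  [21]
40. n26.mk = true  [terminal]
41. n22.hot = 24  [B₁.hot + 3]
42. n0.key = 16  [S₂.key + 18]
43. n0.wid = "xvyyx"  ["x" ++ S₁.wid]

-2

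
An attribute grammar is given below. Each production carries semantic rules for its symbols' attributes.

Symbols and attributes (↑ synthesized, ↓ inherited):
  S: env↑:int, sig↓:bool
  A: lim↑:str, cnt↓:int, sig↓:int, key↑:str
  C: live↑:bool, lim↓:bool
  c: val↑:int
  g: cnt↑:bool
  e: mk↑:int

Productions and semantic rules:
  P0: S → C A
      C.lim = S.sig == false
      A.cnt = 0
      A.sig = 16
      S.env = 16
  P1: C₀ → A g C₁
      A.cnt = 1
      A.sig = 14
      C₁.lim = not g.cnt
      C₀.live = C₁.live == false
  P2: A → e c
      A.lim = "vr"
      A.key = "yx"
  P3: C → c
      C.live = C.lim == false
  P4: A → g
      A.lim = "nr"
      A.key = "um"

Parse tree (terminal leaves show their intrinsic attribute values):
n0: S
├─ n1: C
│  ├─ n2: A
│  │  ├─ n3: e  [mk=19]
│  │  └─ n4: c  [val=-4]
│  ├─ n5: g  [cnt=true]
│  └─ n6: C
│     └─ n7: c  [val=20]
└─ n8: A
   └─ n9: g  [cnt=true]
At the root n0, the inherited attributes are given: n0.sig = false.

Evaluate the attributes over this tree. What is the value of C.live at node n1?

false

1. n0.sig = false  [given at root]
2. n1.lim = true  [S.sig == false]
3. n2.cnt = 1  [1]
4. n2.sig = 14  [14]
5. n3.mk = 19  [terminal]
6. n4.val = -4  [terminal]
7. n2.lim = "vr"  ["vr"]
8. n2.key = "yx"  ["yx"]
9. n5.cnt = true  [terminal]
10. n6.lim = false  [not g.cnt]
11. n7.val = 20  [terminal]
12. n6.live = true  [C.lim == false]
13. n1.live = false  [C₁.live == false]
14. n8.cnt = 0  [0]
15. n8.sig = 16  [16]
16. n9.cnt = true  [terminal]
17. n8.lim = "nr"  ["nr"]
18. n8.key = "um"  ["um"]
19. n0.env = 16  [16]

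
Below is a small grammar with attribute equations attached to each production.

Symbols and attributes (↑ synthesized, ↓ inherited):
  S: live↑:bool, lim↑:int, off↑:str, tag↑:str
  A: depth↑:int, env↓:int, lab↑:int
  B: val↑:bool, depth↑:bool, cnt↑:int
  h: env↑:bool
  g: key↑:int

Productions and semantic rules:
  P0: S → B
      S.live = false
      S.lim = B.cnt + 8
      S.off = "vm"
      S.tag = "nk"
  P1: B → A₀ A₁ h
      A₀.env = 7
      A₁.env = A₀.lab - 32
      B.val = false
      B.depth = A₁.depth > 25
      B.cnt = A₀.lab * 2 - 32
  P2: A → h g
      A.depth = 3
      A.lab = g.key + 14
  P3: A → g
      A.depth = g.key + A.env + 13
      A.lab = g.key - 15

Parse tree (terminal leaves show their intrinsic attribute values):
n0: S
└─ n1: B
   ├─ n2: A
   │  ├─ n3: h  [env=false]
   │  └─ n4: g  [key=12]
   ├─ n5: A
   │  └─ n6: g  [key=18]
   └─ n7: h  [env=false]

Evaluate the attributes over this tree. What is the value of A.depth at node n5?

1. n2.env = 7  [7]
2. n3.env = false  [terminal]
3. n4.key = 12  [terminal]
4. n2.depth = 3  [3]
5. n2.lab = 26  [g.key + 14]
6. n5.env = -6  [A₀.lab - 32]
7. n6.key = 18  [terminal]
8. n5.depth = 25  [g.key + A.env + 13]
9. n5.lab = 3  [g.key - 15]
10. n7.env = false  [terminal]
11. n1.val = false  [false]
12. n1.depth = false  [A₁.depth > 25]
13. n1.cnt = 20  [A₀.lab * 2 - 32]
14. n0.live = false  [false]
15. n0.lim = 28  [B.cnt + 8]
16. n0.off = "vm"  ["vm"]
17. n0.tag = "nk"  ["nk"]

25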